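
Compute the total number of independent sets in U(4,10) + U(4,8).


For a direct sum, |I(M1+M2)| = |I(M1)| * |I(M2)|.
|I(U(4,10))| = sum C(10,k) for k=0..4 = 386.
|I(U(4,8))| = sum C(8,k) for k=0..4 = 163.
Total = 386 * 163 = 62918.

62918


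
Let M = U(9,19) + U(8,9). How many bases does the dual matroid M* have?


(M1+M2)* = M1* + M2*.
M1* = U(10,19), bases: C(19,10) = 92378.
M2* = U(1,9), bases: C(9,1) = 9.
|B(M*)| = 92378 * 9 = 831402.

831402


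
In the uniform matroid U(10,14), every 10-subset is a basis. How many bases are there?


Bases of U(10,14) are all 10-element subsets of the 14-element ground set.
Number of bases = C(14,10).
C(14,10) = 1001.

1001


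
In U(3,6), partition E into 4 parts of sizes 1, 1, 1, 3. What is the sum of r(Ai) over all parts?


r(Ai) = min(|Ai|, 3) for each part.
Sum = min(1,3) + min(1,3) + min(1,3) + min(3,3)
    = 1 + 1 + 1 + 3
    = 6.

6


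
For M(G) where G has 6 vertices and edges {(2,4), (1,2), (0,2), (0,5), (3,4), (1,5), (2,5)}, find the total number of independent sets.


An independent set in a graphic matroid is an acyclic edge subset.
G has 6 vertices and 7 edges.
Enumerate all 2^7 = 128 subsets, checking for acyclicity.
Total independent sets = 96.

96


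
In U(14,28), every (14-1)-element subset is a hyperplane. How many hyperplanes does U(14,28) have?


Hyperplanes of U(14,28) are flats of rank 13.
In a uniform matroid, these are exactly the (13)-element subsets.
Count = C(28,13) = 37442160.

37442160


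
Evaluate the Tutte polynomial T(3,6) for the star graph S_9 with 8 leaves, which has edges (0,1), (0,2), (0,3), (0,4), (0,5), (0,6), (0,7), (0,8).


A star on 9 vertices is a tree with 8 edges.
T(x,y) = x^(8) for any tree.
T(3,6) = 3^8 = 6561.

6561


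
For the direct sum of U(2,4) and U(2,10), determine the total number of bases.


Bases of a direct sum M1 + M2: |B| = |B(M1)| * |B(M2)|.
|B(U(2,4))| = C(4,2) = 6.
|B(U(2,10))| = C(10,2) = 45.
Total bases = 6 * 45 = 270.

270


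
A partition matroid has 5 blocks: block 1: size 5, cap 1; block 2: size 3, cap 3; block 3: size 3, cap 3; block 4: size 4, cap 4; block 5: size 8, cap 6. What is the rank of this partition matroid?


Rank of a partition matroid = sum of min(|Si|, ci) for each block.
= min(5,1) + min(3,3) + min(3,3) + min(4,4) + min(8,6)
= 1 + 3 + 3 + 4 + 6
= 17.

17


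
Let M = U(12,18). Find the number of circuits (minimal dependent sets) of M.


In U(12,18), circuits are the (13)-element subsets.
Any set of 13 elements is dependent, and removing any one element gives
an independent set of size 12, so it is a minimal dependent set.
Number of circuits = (18 choose 13) = 8568.

8568


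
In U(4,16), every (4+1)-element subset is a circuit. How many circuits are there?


In U(4,16), circuits are the (5)-element subsets.
Any set of 5 elements is dependent, and removing any one element gives
an independent set of size 4, so it is a minimal dependent set.
Number of circuits = (16 choose 5) = 4368.

4368


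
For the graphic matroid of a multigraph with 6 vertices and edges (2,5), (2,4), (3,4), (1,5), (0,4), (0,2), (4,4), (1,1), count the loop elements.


In a graphic matroid, a loop is a self-loop edge (u,u) with rank 0.
Examining all 8 edges for self-loops...
Self-loops found: (4,4), (1,1)
Number of loops = 2.

2


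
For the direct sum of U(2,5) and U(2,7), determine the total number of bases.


Bases of a direct sum M1 + M2: |B| = |B(M1)| * |B(M2)|.
|B(U(2,5))| = C(5,2) = 10.
|B(U(2,7))| = C(7,2) = 21.
Total bases = 10 * 21 = 210.

210


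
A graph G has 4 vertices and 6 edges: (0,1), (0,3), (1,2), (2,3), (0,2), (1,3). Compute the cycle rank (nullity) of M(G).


Cycle rank (nullity) = |E| - r(M) = |E| - (|V| - c).
|E| = 6, |V| = 4, c = 1.
Nullity = 6 - (4 - 1) = 6 - 3 = 3.

3


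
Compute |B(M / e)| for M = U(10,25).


Contracting e from U(10,25) gives U(9,24).
Bases of U(9,24) = C(24,9) = 24! / (9! * 15!) = 1307504.

1307504


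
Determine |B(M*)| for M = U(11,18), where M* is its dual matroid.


The dual of U(r,n) is U(n-r, n) = U(7,18).
Bases of U(7,18) are all (7)-element subsets.
|B(M*)| = (18 choose 7) = 31824.

31824


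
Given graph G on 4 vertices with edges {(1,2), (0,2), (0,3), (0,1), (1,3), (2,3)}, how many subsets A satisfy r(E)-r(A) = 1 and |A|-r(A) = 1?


R(x,y) = sum over A in 2^E of x^(r(E)-r(A)) * y^(|A|-r(A)).
G has 4 vertices, 6 edges. r(E) = 3.
Enumerate all 2^6 = 64 subsets.
Count subsets with r(E)-r(A)=1 and |A|-r(A)=1: 4.

4


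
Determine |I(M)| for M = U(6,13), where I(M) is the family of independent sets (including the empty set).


Independent sets of U(6,13) are all subsets of size <= 6.
Count = (13 choose 0) + (13 choose 1) + (13 choose 2) + (13 choose 3) + (13 choose 4) + (13 choose 5) + (13 choose 6)
     = 1 + 13 + 78 + 286 + 715 + 1287 + 1716
     = 4096.

4096


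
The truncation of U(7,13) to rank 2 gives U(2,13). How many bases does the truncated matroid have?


Truncating U(7,13) to rank 2 gives U(2,13).
Bases of U(2,13) are all 2-element subsets of 13 elements.
Number of bases = C(13,2) = 13! / (2! * 11!) = 78.

78


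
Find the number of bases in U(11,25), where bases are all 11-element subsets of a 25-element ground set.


Bases of U(11,25) are all 11-element subsets of the 25-element ground set.
Number of bases = C(25,11).
C(25,11) = 25! / (11! * 14!) = 4457400.

4457400


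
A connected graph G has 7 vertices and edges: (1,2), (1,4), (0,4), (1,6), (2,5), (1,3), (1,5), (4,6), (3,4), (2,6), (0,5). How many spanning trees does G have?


By Kirchhoff's matrix tree theorem, the number of spanning trees equals
the determinant of any cofactor of the Laplacian matrix L.
G has 7 vertices and 11 edges.
Computing the (6 x 6) cofactor determinant gives 166.

166


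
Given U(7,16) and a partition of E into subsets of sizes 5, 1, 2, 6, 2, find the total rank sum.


r(Ai) = min(|Ai|, 7) for each part.
Sum = min(5,7) + min(1,7) + min(2,7) + min(6,7) + min(2,7)
    = 5 + 1 + 2 + 6 + 2
    = 16.

16


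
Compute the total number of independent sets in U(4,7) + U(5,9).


For a direct sum, |I(M1+M2)| = |I(M1)| * |I(M2)|.
|I(U(4,7))| = sum C(7,k) for k=0..4 = 99.
|I(U(5,9))| = sum C(9,k) for k=0..5 = 382.
Total = 99 * 382 = 37818.

37818


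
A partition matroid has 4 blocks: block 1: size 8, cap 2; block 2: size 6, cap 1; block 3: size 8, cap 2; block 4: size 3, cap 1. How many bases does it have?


A basis picks exactly ci elements from block i.
Number of bases = product of C(|Si|, ci).
= C(8,2) * C(6,1) * C(8,2) * C(3,1)
= 28 * 6 * 28 * 3
= 14112.

14112


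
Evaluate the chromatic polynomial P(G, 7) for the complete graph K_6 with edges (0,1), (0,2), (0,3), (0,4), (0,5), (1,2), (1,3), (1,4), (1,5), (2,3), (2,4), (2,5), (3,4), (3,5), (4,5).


P(K_6, k) = k(k-1)(k-2)...(k-5).
P(7) = (7) * (6) * (5) * (4) * (3) * (2) = 5040.

5040


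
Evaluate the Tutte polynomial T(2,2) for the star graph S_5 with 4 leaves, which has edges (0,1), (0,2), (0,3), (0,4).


A star on 5 vertices is a tree with 4 edges.
T(x,y) = x^(4) for any tree.
T(2,2) = 2^4 = 16.

16


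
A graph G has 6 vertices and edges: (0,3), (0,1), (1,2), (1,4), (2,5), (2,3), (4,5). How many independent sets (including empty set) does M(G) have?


An independent set in a graphic matroid is an acyclic edge subset.
G has 6 vertices and 7 edges.
Enumerate all 2^7 = 128 subsets, checking for acyclicity.
Total independent sets = 112.

112


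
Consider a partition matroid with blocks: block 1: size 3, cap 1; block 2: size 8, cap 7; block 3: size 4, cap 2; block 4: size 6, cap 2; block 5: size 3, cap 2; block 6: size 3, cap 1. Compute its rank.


Rank of a partition matroid = sum of min(|Si|, ci) for each block.
= min(3,1) + min(8,7) + min(4,2) + min(6,2) + min(3,2) + min(3,1)
= 1 + 7 + 2 + 2 + 2 + 1
= 15.

15


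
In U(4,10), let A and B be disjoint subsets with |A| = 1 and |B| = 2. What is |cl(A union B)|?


|A union B| = 1 + 2 = 3 (disjoint).
In U(4,10), cl(S) = S if |S| < 4, else cl(S) = E.
Since 3 < 4, cl(A union B) = A union B.
|cl(A union B)| = 3.

3


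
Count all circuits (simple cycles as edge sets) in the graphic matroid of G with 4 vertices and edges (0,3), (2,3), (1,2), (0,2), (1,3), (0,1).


A circuit in a graphic matroid = edge set of a simple cycle.
G has 4 vertices and 6 edges.
Enumerating all minimal edge subsets forming cycles...
Total circuits found: 7.

7


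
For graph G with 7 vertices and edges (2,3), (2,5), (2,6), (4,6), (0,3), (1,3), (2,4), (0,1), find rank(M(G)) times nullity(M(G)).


r(M) = |V| - c = 7 - 1 = 6.
nullity = |E| - r(M) = 8 - 6 = 2.
Product = 6 * 2 = 12.

12


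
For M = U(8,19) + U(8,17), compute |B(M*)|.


(M1+M2)* = M1* + M2*.
M1* = U(11,19), bases: C(19,11) = 75582.
M2* = U(9,17), bases: C(17,9) = 24310.
|B(M*)| = 75582 * 24310 = 1837398420.

1837398420


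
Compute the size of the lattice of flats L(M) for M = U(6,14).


Flats of U(6,14): every subset of size < 6 is a flat, plus E itself.
Count = (14 choose 0) + (14 choose 1) + (14 choose 2) + (14 choose 3) + (14 choose 4) + (14 choose 5) + 1
     = 1 + 14 + 91 + 364 + 1001 + 2002 + 1
     = 3474.

3474


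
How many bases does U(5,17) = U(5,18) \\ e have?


Deleting e from U(5,18) gives U(5,17) since n > r.
Bases of U(5,17) = C(17,5) = 17! / (5! * 12!) = 6188.

6188


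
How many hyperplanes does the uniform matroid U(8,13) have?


Hyperplanes of U(8,13) are flats of rank 7.
In a uniform matroid, these are exactly the (7)-element subsets.
Count = C(13,7) = 1716.

1716


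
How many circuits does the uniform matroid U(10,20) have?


In U(10,20), circuits are the (11)-element subsets.
Any set of 11 elements is dependent, and removing any one element gives
an independent set of size 10, so it is a minimal dependent set.
Number of circuits = C(20,11) = 167960.

167960


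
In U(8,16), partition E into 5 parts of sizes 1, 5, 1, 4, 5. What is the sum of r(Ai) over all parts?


r(Ai) = min(|Ai|, 8) for each part.
Sum = min(1,8) + min(5,8) + min(1,8) + min(4,8) + min(5,8)
    = 1 + 5 + 1 + 4 + 5
    = 16.

16


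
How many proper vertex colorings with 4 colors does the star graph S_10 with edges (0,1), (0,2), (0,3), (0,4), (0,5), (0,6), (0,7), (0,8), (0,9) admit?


P(tree, k) = k * (k-1)^(9) for any tree on 10 vertices.
P(4) = 4 * 3^9 = 4 * 19683 = 78732.

78732


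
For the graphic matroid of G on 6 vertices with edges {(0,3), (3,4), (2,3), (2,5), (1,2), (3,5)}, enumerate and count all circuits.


A circuit in a graphic matroid = edge set of a simple cycle.
G has 6 vertices and 6 edges.
Enumerating all minimal edge subsets forming cycles...
Total circuits found: 1.

1


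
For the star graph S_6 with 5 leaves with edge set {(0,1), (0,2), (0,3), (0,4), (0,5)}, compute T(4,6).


A star on 6 vertices is a tree with 5 edges.
T(x,y) = x^(5) for any tree.
T(4,6) = 4^5 = 1024.

1024


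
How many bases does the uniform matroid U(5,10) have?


Bases of U(5,10) are all 5-element subsets of the 10-element ground set.
Number of bases = C(10,5).
C(10,5) = 252.

252


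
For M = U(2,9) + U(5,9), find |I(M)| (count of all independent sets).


For a direct sum, |I(M1+M2)| = |I(M1)| * |I(M2)|.
|I(U(2,9))| = sum C(9,k) for k=0..2 = 46.
|I(U(5,9))| = sum C(9,k) for k=0..5 = 382.
Total = 46 * 382 = 17572.

17572


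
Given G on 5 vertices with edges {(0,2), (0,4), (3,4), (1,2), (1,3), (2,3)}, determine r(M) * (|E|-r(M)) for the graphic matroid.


r(M) = |V| - c = 5 - 1 = 4.
nullity = |E| - r(M) = 6 - 4 = 2.
Product = 4 * 2 = 8.

8


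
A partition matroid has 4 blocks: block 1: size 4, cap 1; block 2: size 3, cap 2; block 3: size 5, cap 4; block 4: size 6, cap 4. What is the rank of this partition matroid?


Rank of a partition matroid = sum of min(|Si|, ci) for each block.
= min(4,1) + min(3,2) + min(5,4) + min(6,4)
= 1 + 2 + 4 + 4
= 11.

11


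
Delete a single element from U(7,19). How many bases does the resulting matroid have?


Deleting e from U(7,19) gives U(7,18) since n > r.
Bases of U(7,18) = (18 choose 7) = 31824.

31824


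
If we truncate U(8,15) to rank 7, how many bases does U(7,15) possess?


Truncating U(8,15) to rank 7 gives U(7,15).
Bases of U(7,15) are all 7-element subsets of 15 elements.
Number of bases = (15 choose 7) = 6435.

6435


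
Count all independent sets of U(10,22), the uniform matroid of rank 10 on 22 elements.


Independent sets of U(10,22) are all subsets of size <= 10.
Count = (22 choose 0) + (22 choose 1) + (22 choose 2) + (22 choose 3) + (22 choose 4) + (22 choose 5) + (22 choose 6) + (22 choose 7) + (22 choose 8) + (22 choose 9) + (22 choose 10)
     = 1 + 22 + 231 + 1540 + 7315 + 26334 + 74613 + 170544 + 319770 + 497420 + 646646
     = 1744436.

1744436


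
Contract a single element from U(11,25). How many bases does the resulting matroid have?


Contracting e from U(11,25) gives U(10,24).
Bases of U(10,24) = C(24,10) = 1961256.

1961256


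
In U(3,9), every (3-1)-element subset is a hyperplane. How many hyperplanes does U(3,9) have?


Hyperplanes of U(3,9) are flats of rank 2.
In a uniform matroid, these are exactly the (2)-element subsets.
Count = (9 choose 2) = 36.

36


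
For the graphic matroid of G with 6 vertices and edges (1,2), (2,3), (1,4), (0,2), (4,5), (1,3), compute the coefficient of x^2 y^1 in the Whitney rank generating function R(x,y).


R(x,y) = sum over A in 2^E of x^(r(E)-r(A)) * y^(|A|-r(A)).
G has 6 vertices, 6 edges. r(E) = 5.
Enumerate all 2^6 = 64 subsets.
Count subsets with r(E)-r(A)=2 and |A|-r(A)=1: 3.

3


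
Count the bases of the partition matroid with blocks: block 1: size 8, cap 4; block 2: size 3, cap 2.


A basis picks exactly ci elements from block i.
Number of bases = product of C(|Si|, ci).
= C(8,4) * C(3,2)
= 70 * 3
= 210.

210


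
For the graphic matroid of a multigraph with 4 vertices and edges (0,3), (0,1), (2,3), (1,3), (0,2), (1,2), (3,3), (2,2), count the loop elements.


In a graphic matroid, a loop is a self-loop edge (u,u) with rank 0.
Examining all 8 edges for self-loops...
Self-loops found: (3,3), (2,2)
Number of loops = 2.

2


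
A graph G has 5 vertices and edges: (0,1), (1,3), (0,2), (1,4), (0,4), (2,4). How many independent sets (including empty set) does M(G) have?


An independent set in a graphic matroid is an acyclic edge subset.
G has 5 vertices and 6 edges.
Enumerate all 2^6 = 64 subsets, checking for acyclicity.
Total independent sets = 48.

48


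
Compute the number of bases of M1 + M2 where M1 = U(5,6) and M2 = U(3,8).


Bases of a direct sum M1 + M2: |B| = |B(M1)| * |B(M2)|.
|B(U(5,6))| = C(6,5) = 6.
|B(U(3,8))| = C(8,3) = 56.
Total bases = 6 * 56 = 336.

336


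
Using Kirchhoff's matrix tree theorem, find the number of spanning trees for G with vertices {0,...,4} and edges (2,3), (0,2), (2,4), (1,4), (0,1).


By Kirchhoff's matrix tree theorem, the number of spanning trees equals
the determinant of any cofactor of the Laplacian matrix L.
G has 5 vertices and 5 edges.
Computing the (4 x 4) cofactor determinant gives 4.

4


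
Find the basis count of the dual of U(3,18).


The dual of U(r,n) is U(n-r, n) = U(15,18).
Bases of U(15,18) are all (15)-element subsets.
|B(M*)| = C(18,15) = 18! / (15! * 3!) = 816.

816


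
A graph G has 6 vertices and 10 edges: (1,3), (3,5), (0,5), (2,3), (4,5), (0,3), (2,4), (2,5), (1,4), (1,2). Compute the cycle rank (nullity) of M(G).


Cycle rank (nullity) = |E| - r(M) = |E| - (|V| - c).
|E| = 10, |V| = 6, c = 1.
Nullity = 10 - (6 - 1) = 10 - 5 = 5.

5


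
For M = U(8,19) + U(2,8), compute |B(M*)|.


(M1+M2)* = M1* + M2*.
M1* = U(11,19), bases: C(19,11) = 75582.
M2* = U(6,8), bases: C(8,6) = 28.
|B(M*)| = 75582 * 28 = 2116296.

2116296


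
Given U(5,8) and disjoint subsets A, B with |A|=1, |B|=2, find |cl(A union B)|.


|A union B| = 1 + 2 = 3 (disjoint).
In U(5,8), cl(S) = S if |S| < 5, else cl(S) = E.
Since 3 < 5, cl(A union B) = A union B.
|cl(A union B)| = 3.

3


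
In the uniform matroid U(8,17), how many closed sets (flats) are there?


Flats of U(8,17): every subset of size < 8 is a flat, plus E itself.
Count = (17 choose 0) + (17 choose 1) + (17 choose 2) + (17 choose 3) + (17 choose 4) + (17 choose 5) + (17 choose 6) + (17 choose 7) + 1
     = 1 + 17 + 136 + 680 + 2380 + 6188 + 12376 + 19448 + 1
     = 41227.

41227


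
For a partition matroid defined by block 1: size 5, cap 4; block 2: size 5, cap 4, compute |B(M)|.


A basis picks exactly ci elements from block i.
Number of bases = product of C(|Si|, ci).
= C(5,4) * C(5,4)
= 5 * 5
= 25.

25


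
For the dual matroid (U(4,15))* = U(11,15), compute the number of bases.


The dual of U(r,n) is U(n-r, n) = U(11,15).
Bases of U(11,15) are all (11)-element subsets.
|B(M*)| = C(15,11) = 1365.

1365


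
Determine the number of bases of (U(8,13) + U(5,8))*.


(M1+M2)* = M1* + M2*.
M1* = U(5,13), bases: C(13,5) = 1287.
M2* = U(3,8), bases: C(8,3) = 56.
|B(M*)| = 1287 * 56 = 72072.

72072


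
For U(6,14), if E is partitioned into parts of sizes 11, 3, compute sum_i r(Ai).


r(Ai) = min(|Ai|, 6) for each part.
Sum = min(11,6) + min(3,6)
    = 6 + 3
    = 9.

9


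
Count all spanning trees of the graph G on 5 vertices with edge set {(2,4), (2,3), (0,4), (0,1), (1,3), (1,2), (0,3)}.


By Kirchhoff's matrix tree theorem, the number of spanning trees equals
the determinant of any cofactor of the Laplacian matrix L.
G has 5 vertices and 7 edges.
Computing the (4 x 4) cofactor determinant gives 24.

24


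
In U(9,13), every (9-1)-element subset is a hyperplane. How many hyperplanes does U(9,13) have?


Hyperplanes of U(9,13) are flats of rank 8.
In a uniform matroid, these are exactly the (8)-element subsets.
Count = C(13,8) = 13! / (8! * 5!) = 1287.

1287


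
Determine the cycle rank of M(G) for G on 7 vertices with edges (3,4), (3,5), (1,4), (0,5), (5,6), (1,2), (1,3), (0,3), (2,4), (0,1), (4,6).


Cycle rank (nullity) = |E| - r(M) = |E| - (|V| - c).
|E| = 11, |V| = 7, c = 1.
Nullity = 11 - (7 - 1) = 11 - 6 = 5.

5


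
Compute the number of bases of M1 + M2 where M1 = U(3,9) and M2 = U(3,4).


Bases of a direct sum M1 + M2: |B| = |B(M1)| * |B(M2)|.
|B(U(3,9))| = C(9,3) = 84.
|B(U(3,4))| = C(4,3) = 4.
Total bases = 84 * 4 = 336.

336


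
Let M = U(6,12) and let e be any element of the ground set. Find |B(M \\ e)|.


Deleting e from U(6,12) gives U(6,11) since n > r.
Bases of U(6,11) = (11 choose 6) = 462.

462


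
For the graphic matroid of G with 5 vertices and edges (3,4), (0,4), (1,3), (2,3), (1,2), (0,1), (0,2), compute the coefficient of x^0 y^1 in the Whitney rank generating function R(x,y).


R(x,y) = sum over A in 2^E of x^(r(E)-r(A)) * y^(|A|-r(A)).
G has 5 vertices, 7 edges. r(E) = 4.
Enumerate all 2^7 = 128 subsets.
Count subsets with r(E)-r(A)=0 and |A|-r(A)=1: 20.

20


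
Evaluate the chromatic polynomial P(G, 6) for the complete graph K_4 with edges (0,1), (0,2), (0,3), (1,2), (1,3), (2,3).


P(K_4, k) = k(k-1)(k-2)...(k-3).
P(6) = (6) * (5) * (4) * (3) = 360.

360


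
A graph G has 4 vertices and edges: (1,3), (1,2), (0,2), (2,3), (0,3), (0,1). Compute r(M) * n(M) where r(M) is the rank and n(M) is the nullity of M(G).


r(M) = |V| - c = 4 - 1 = 3.
nullity = |E| - r(M) = 6 - 3 = 3.
Product = 3 * 3 = 9.

9


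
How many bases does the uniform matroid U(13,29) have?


Bases of U(13,29) are all 13-element subsets of the 29-element ground set.
Number of bases = C(29,13).
C(29,13) = 67863915.

67863915


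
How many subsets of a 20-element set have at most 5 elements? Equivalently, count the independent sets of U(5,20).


Independent sets of U(5,20) are all subsets of size <= 5.
Count = (20 choose 0) + (20 choose 1) + (20 choose 2) + (20 choose 3) + (20 choose 4) + (20 choose 5)
     = 1 + 20 + 190 + 1140 + 4845 + 15504
     = 21700.

21700


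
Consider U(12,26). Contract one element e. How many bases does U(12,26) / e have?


Contracting e from U(12,26) gives U(11,25).
Bases of U(11,25) = C(25,11) = 4457400.

4457400


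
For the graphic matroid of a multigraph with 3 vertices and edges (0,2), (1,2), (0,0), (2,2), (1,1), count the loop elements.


In a graphic matroid, a loop is a self-loop edge (u,u) with rank 0.
Examining all 5 edges for self-loops...
Self-loops found: (0,0), (2,2), (1,1)
Number of loops = 3.

3


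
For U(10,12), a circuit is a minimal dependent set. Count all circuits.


In U(10,12), circuits are the (11)-element subsets.
Any set of 11 elements is dependent, and removing any one element gives
an independent set of size 10, so it is a minimal dependent set.
Number of circuits = (12 choose 11) = 12.

12


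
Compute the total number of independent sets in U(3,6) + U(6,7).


For a direct sum, |I(M1+M2)| = |I(M1)| * |I(M2)|.
|I(U(3,6))| = sum C(6,k) for k=0..3 = 42.
|I(U(6,7))| = sum C(7,k) for k=0..6 = 127.
Total = 42 * 127 = 5334.

5334


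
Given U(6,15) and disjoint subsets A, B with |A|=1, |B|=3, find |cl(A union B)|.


|A union B| = 1 + 3 = 4 (disjoint).
In U(6,15), cl(S) = S if |S| < 6, else cl(S) = E.
Since 4 < 6, cl(A union B) = A union B.
|cl(A union B)| = 4.

4


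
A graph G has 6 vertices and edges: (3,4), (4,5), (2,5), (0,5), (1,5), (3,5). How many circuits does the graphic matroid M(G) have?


A circuit in a graphic matroid = edge set of a simple cycle.
G has 6 vertices and 6 edges.
Enumerating all minimal edge subsets forming cycles...
Total circuits found: 1.

1


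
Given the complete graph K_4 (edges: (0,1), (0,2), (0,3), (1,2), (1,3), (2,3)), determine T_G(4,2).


T(K_4; x,y) = x^3 + 3x^2 + 4xy + 2x + y^3 + 3y^2 + 2y.
Substituting x=4, y=2:
= 64 + 48 + 32 + 8 + 8 + 12 + 4
= 176.

176


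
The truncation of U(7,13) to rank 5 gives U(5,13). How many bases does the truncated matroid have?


Truncating U(7,13) to rank 5 gives U(5,13).
Bases of U(5,13) are all 5-element subsets of 13 elements.
Number of bases = C(13,5) = 13! / (5! * 8!) = 1287.

1287


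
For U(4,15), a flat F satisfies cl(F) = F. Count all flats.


Flats of U(4,15): every subset of size < 4 is a flat, plus E itself.
Count = (15 choose 0) + (15 choose 1) + (15 choose 2) + (15 choose 3) + 1
     = 1 + 15 + 105 + 455 + 1
     = 577.

577


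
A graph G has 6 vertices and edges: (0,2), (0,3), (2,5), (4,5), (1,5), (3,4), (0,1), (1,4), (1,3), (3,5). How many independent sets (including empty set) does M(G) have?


An independent set in a graphic matroid is an acyclic edge subset.
G has 6 vertices and 10 edges.
Enumerate all 2^10 = 1024 subsets, checking for acyclicity.
Total independent sets = 454.

454


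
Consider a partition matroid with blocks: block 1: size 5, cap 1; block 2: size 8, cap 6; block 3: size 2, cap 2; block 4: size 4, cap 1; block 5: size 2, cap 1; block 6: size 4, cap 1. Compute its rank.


Rank of a partition matroid = sum of min(|Si|, ci) for each block.
= min(5,1) + min(8,6) + min(2,2) + min(4,1) + min(2,1) + min(4,1)
= 1 + 6 + 2 + 1 + 1 + 1
= 12.

12


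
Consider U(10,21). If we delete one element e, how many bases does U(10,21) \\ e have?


Deleting e from U(10,21) gives U(10,20) since n > r.
Bases of U(10,20) = C(20,10) = 184756.

184756


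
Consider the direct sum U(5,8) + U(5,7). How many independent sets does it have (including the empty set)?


For a direct sum, |I(M1+M2)| = |I(M1)| * |I(M2)|.
|I(U(5,8))| = sum C(8,k) for k=0..5 = 219.
|I(U(5,7))| = sum C(7,k) for k=0..5 = 120.
Total = 219 * 120 = 26280.

26280


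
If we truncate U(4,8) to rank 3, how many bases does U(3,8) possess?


Truncating U(4,8) to rank 3 gives U(3,8).
Bases of U(3,8) are all 3-element subsets of 8 elements.
Number of bases = C(8,3) = (8 * 7 * 6) / (1 * 2 * 3) = 56.

56


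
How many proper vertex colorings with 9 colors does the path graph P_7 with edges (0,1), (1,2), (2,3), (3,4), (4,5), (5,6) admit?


P(P_7, k) = k * (k-1)^(6).
P(9) = 9 * 8^6 = 9 * 262144 = 2359296.

2359296


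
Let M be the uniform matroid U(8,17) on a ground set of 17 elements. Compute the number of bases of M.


Bases of U(8,17) are all 8-element subsets of the 17-element ground set.
Number of bases = C(17,8).
C(17,8) = 24310.

24310


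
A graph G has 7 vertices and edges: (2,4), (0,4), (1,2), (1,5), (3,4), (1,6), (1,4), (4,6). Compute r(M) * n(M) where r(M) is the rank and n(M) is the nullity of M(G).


r(M) = |V| - c = 7 - 1 = 6.
nullity = |E| - r(M) = 8 - 6 = 2.
Product = 6 * 2 = 12.

12


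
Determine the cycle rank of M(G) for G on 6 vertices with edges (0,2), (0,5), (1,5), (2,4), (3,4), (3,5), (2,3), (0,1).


Cycle rank (nullity) = |E| - r(M) = |E| - (|V| - c).
|E| = 8, |V| = 6, c = 1.
Nullity = 8 - (6 - 1) = 8 - 5 = 3.

3


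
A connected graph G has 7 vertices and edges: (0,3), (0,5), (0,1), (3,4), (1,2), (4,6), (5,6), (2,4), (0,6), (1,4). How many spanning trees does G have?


By Kirchhoff's matrix tree theorem, the number of spanning trees equals
the determinant of any cofactor of the Laplacian matrix L.
G has 7 vertices and 10 edges.
Computing the (6 x 6) cofactor determinant gives 85.

85


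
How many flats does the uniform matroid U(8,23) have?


Flats of U(8,23): every subset of size < 8 is a flat, plus E itself.
Count = (23 choose 0) + (23 choose 1) + (23 choose 2) + (23 choose 3) + (23 choose 4) + (23 choose 5) + (23 choose 6) + (23 choose 7) + 1
     = 1 + 23 + 253 + 1771 + 8855 + 33649 + 100947 + 245157 + 1
     = 390657.

390657


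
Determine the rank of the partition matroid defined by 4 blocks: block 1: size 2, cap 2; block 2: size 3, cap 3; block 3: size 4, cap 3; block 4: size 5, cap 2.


Rank of a partition matroid = sum of min(|Si|, ci) for each block.
= min(2,2) + min(3,3) + min(4,3) + min(5,2)
= 2 + 3 + 3 + 2
= 10.

10


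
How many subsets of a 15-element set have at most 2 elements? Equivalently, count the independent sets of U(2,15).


Independent sets of U(2,15) are all subsets of size <= 2.
Count = (15 choose 0) + (15 choose 1) + (15 choose 2)
     = 1 + 15 + 105
     = 121.

121


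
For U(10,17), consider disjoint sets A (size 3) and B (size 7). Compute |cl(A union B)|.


|A union B| = 3 + 7 = 10 (disjoint).
In U(10,17), cl(S) = S if |S| < 10, else cl(S) = E.
Since 10 >= 10, cl(A union B) = E.
|cl(A union B)| = 17.

17


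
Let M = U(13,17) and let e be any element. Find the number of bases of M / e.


Contracting e from U(13,17) gives U(12,16).
Bases of U(12,16) = (16 choose 12) = 1820.

1820


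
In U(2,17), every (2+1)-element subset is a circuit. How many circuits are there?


In U(2,17), circuits are the (3)-element subsets.
Any set of 3 elements is dependent, and removing any one element gives
an independent set of size 2, so it is a minimal dependent set.
Number of circuits = C(17,3) = 17! / (3! * 14!) = 680.

680


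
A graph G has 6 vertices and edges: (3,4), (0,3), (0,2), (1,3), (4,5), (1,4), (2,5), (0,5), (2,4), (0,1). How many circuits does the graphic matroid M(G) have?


A circuit in a graphic matroid = edge set of a simple cycle.
G has 6 vertices and 10 edges.
Enumerating all minimal edge subsets forming cycles...
Total circuits found: 22.

22


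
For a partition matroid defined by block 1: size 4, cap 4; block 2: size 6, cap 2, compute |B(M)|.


A basis picks exactly ci elements from block i.
Number of bases = product of C(|Si|, ci).
= C(4,4) * C(6,2)
= 1 * 15
= 15.

15


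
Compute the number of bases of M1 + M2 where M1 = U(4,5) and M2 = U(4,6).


Bases of a direct sum M1 + M2: |B| = |B(M1)| * |B(M2)|.
|B(U(4,5))| = C(5,4) = 5.
|B(U(4,6))| = C(6,4) = 15.
Total bases = 5 * 15 = 75.

75


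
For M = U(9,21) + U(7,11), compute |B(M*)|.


(M1+M2)* = M1* + M2*.
M1* = U(12,21), bases: C(21,12) = 293930.
M2* = U(4,11), bases: C(11,4) = 330.
|B(M*)| = 293930 * 330 = 96996900.

96996900


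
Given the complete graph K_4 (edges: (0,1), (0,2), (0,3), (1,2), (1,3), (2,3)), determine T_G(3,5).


T(K_4; x,y) = x^3 + 3x^2 + 4xy + 2x + y^3 + 3y^2 + 2y.
Substituting x=3, y=5:
= 27 + 27 + 60 + 6 + 125 + 75 + 10
= 330.

330


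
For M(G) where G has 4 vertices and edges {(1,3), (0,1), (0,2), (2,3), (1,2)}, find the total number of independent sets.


An independent set in a graphic matroid is an acyclic edge subset.
G has 4 vertices and 5 edges.
Enumerate all 2^5 = 32 subsets, checking for acyclicity.
Total independent sets = 24.

24


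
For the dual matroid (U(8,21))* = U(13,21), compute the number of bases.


The dual of U(r,n) is U(n-r, n) = U(13,21).
Bases of U(13,21) are all (13)-element subsets.
|B(M*)| = C(21,13) = 203490.

203490


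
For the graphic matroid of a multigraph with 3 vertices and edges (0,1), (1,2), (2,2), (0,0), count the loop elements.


In a graphic matroid, a loop is a self-loop edge (u,u) with rank 0.
Examining all 4 edges for self-loops...
Self-loops found: (2,2), (0,0)
Number of loops = 2.

2


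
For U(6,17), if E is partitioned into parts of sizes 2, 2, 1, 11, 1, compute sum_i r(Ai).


r(Ai) = min(|Ai|, 6) for each part.
Sum = min(2,6) + min(2,6) + min(1,6) + min(11,6) + min(1,6)
    = 2 + 2 + 1 + 6 + 1
    = 12.

12


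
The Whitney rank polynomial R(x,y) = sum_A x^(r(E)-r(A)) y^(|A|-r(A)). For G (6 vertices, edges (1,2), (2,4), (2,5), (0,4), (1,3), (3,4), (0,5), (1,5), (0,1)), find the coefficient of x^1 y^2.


R(x,y) = sum over A in 2^E of x^(r(E)-r(A)) * y^(|A|-r(A)).
G has 6 vertices, 9 edges. r(E) = 5.
Enumerate all 2^9 = 512 subsets.
Count subsets with r(E)-r(A)=1 and |A|-r(A)=2: 12.

12


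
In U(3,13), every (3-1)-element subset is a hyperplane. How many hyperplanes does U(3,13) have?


Hyperplanes of U(3,13) are flats of rank 2.
In a uniform matroid, these are exactly the (2)-element subsets.
Count = C(13,2) = 13! / (2! * 11!) = 78.

78


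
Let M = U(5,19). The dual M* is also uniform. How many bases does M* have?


The dual of U(r,n) is U(n-r, n) = U(14,19).
Bases of U(14,19) are all (14)-element subsets.
|B(M*)| = C(19,14) = 19! / (14! * 5!) = 11628.

11628


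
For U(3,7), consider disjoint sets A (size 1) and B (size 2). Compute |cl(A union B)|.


|A union B| = 1 + 2 = 3 (disjoint).
In U(3,7), cl(S) = S if |S| < 3, else cl(S) = E.
Since 3 >= 3, cl(A union B) = E.
|cl(A union B)| = 7.

7


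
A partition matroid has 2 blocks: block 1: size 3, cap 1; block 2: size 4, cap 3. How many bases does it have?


A basis picks exactly ci elements from block i.
Number of bases = product of C(|Si|, ci).
= C(3,1) * C(4,3)
= 3 * 4
= 12.

12


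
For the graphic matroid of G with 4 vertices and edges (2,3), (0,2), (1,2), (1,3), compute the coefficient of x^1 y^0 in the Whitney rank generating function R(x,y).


R(x,y) = sum over A in 2^E of x^(r(E)-r(A)) * y^(|A|-r(A)).
G has 4 vertices, 4 edges. r(E) = 3.
Enumerate all 2^4 = 16 subsets.
Count subsets with r(E)-r(A)=1 and |A|-r(A)=0: 6.

6


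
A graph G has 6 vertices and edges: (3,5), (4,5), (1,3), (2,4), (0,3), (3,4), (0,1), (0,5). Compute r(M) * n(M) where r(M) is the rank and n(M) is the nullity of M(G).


r(M) = |V| - c = 6 - 1 = 5.
nullity = |E| - r(M) = 8 - 5 = 3.
Product = 5 * 3 = 15.

15


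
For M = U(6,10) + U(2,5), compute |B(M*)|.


(M1+M2)* = M1* + M2*.
M1* = U(4,10), bases: C(10,4) = 210.
M2* = U(3,5), bases: C(5,3) = 10.
|B(M*)| = 210 * 10 = 2100.

2100


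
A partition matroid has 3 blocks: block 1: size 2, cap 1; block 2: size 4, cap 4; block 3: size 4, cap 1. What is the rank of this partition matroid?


Rank of a partition matroid = sum of min(|Si|, ci) for each block.
= min(2,1) + min(4,4) + min(4,1)
= 1 + 4 + 1
= 6.

6


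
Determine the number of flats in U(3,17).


Flats of U(3,17): every subset of size < 3 is a flat, plus E itself.
Count = (17 choose 0) + (17 choose 1) + (17 choose 2) + 1
     = 1 + 17 + 136 + 1
     = 155.

155


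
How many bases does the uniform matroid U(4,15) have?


Bases of U(4,15) are all 4-element subsets of the 15-element ground set.
Number of bases = C(15,4).
C(15,4) = 15! / (4! * 11!) = 1365.

1365


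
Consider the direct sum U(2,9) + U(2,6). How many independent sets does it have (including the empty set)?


For a direct sum, |I(M1+M2)| = |I(M1)| * |I(M2)|.
|I(U(2,9))| = sum C(9,k) for k=0..2 = 46.
|I(U(2,6))| = sum C(6,k) for k=0..2 = 22.
Total = 46 * 22 = 1012.

1012


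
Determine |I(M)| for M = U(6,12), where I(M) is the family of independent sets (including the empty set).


Independent sets of U(6,12) are all subsets of size <= 6.
Count = (12 choose 0) + (12 choose 1) + (12 choose 2) + (12 choose 3) + (12 choose 4) + (12 choose 5) + (12 choose 6)
     = 1 + 12 + 66 + 220 + 495 + 792 + 924
     = 2510.

2510


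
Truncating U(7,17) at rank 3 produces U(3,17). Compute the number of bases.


Truncating U(7,17) to rank 3 gives U(3,17).
Bases of U(3,17) are all 3-element subsets of 17 elements.
Number of bases = (17 choose 3) = 680.

680


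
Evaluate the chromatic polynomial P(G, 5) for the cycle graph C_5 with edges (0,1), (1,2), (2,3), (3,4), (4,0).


P(C_5, k) = (k-1)^5 + (-1)^5*(k-1).
P(5) = (4)^5 - 4
= 1024 - 4 = 1020.

1020


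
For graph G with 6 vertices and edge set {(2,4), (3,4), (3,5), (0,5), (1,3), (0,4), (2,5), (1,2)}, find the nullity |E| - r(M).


Cycle rank (nullity) = |E| - r(M) = |E| - (|V| - c).
|E| = 8, |V| = 6, c = 1.
Nullity = 8 - (6 - 1) = 8 - 5 = 3.

3


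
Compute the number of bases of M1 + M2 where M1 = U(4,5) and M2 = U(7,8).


Bases of a direct sum M1 + M2: |B| = |B(M1)| * |B(M2)|.
|B(U(4,5))| = C(5,4) = 5.
|B(U(7,8))| = C(8,7) = 8.
Total bases = 5 * 8 = 40.

40


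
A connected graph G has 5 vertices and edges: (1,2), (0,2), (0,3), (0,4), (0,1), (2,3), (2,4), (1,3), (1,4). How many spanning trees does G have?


By Kirchhoff's matrix tree theorem, the number of spanning trees equals
the determinant of any cofactor of the Laplacian matrix L.
G has 5 vertices and 9 edges.
Computing the (4 x 4) cofactor determinant gives 75.

75


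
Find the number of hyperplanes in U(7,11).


Hyperplanes of U(7,11) are flats of rank 6.
In a uniform matroid, these are exactly the (6)-element subsets.
Count = C(11,6) = 11! / (6! * 5!) = 462.

462


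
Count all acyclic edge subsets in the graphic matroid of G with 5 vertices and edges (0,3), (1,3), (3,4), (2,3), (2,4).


An independent set in a graphic matroid is an acyclic edge subset.
G has 5 vertices and 5 edges.
Enumerate all 2^5 = 32 subsets, checking for acyclicity.
Total independent sets = 28.

28


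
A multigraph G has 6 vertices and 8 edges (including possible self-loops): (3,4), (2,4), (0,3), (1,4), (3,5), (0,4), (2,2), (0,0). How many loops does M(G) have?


In a graphic matroid, a loop is a self-loop edge (u,u) with rank 0.
Examining all 8 edges for self-loops...
Self-loops found: (2,2), (0,0)
Number of loops = 2.

2


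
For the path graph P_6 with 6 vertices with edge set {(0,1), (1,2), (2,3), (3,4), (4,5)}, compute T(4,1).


A path on 6 vertices is a tree with 5 edges.
T(x,y) = x^(5) for any tree.
T(4,1) = 4^5 = 1024.

1024


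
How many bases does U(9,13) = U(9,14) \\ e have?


Deleting e from U(9,14) gives U(9,13) since n > r.
Bases of U(9,13) = (13 choose 9) = 715.

715


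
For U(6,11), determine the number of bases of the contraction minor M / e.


Contracting e from U(6,11) gives U(5,10).
Bases of U(5,10) = C(10,5) = 252.

252


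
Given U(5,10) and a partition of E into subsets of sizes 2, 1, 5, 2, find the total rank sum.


r(Ai) = min(|Ai|, 5) for each part.
Sum = min(2,5) + min(1,5) + min(5,5) + min(2,5)
    = 2 + 1 + 5 + 2
    = 10.

10


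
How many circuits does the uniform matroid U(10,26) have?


In U(10,26), circuits are the (11)-element subsets.
Any set of 11 elements is dependent, and removing any one element gives
an independent set of size 10, so it is a minimal dependent set.
Number of circuits = C(26,11) = 7726160.

7726160


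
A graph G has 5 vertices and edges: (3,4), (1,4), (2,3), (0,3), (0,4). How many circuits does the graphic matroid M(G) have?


A circuit in a graphic matroid = edge set of a simple cycle.
G has 5 vertices and 5 edges.
Enumerating all minimal edge subsets forming cycles...
Total circuits found: 1.

1


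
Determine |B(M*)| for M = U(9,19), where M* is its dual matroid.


The dual of U(r,n) is U(n-r, n) = U(10,19).
Bases of U(10,19) are all (10)-element subsets.
|B(M*)| = C(19,10) = 92378.

92378


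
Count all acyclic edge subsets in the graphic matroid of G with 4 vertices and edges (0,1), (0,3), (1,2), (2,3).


An independent set in a graphic matroid is an acyclic edge subset.
G has 4 vertices and 4 edges.
Enumerate all 2^4 = 16 subsets, checking for acyclicity.
Total independent sets = 15.

15


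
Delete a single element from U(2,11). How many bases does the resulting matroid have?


Deleting e from U(2,11) gives U(2,10) since n > r.
Bases of U(2,10) = C(10,2) = (10 * 9) / (1 * 2) = 45.

45


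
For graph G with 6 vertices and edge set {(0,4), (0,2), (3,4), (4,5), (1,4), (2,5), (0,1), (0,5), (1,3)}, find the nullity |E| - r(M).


Cycle rank (nullity) = |E| - r(M) = |E| - (|V| - c).
|E| = 9, |V| = 6, c = 1.
Nullity = 9 - (6 - 1) = 9 - 5 = 4.

4


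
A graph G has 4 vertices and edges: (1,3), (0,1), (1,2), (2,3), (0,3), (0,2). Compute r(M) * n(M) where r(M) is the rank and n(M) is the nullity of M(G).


r(M) = |V| - c = 4 - 1 = 3.
nullity = |E| - r(M) = 6 - 3 = 3.
Product = 3 * 3 = 9.

9


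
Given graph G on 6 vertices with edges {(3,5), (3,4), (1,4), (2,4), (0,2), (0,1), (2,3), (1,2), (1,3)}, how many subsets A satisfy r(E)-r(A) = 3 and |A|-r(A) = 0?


R(x,y) = sum over A in 2^E of x^(r(E)-r(A)) * y^(|A|-r(A)).
G has 6 vertices, 9 edges. r(E) = 5.
Enumerate all 2^9 = 512 subsets.
Count subsets with r(E)-r(A)=3 and |A|-r(A)=0: 36.

36


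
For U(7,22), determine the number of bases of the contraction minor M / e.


Contracting e from U(7,22) gives U(6,21).
Bases of U(6,21) = C(21,6) = 21! / (6! * 15!) = 54264.

54264


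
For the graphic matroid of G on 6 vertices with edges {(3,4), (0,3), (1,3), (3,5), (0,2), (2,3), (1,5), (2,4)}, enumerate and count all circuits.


A circuit in a graphic matroid = edge set of a simple cycle.
G has 6 vertices and 8 edges.
Enumerating all minimal edge subsets forming cycles...
Total circuits found: 4.

4


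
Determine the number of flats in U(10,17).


Flats of U(10,17): every subset of size < 10 is a flat, plus E itself.
Count = (17 choose 0) + (17 choose 1) + (17 choose 2) + (17 choose 3) + (17 choose 4) + (17 choose 5) + (17 choose 6) + (17 choose 7) + (17 choose 8) + (17 choose 9) + 1
     = 1 + 17 + 136 + 680 + 2380 + 6188 + 12376 + 19448 + 24310 + 24310 + 1
     = 89847.

89847


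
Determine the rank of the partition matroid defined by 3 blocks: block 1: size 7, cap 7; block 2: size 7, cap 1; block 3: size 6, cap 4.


Rank of a partition matroid = sum of min(|Si|, ci) for each block.
= min(7,7) + min(7,1) + min(6,4)
= 7 + 1 + 4
= 12.

12


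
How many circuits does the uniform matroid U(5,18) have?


In U(5,18), circuits are the (6)-element subsets.
Any set of 6 elements is dependent, and removing any one element gives
an independent set of size 5, so it is a minimal dependent set.
Number of circuits = C(18,6) = 18! / (6! * 12!) = 18564.

18564


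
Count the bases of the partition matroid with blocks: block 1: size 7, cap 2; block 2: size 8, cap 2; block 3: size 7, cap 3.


A basis picks exactly ci elements from block i.
Number of bases = product of C(|Si|, ci).
= C(7,2) * C(8,2) * C(7,3)
= 21 * 28 * 35
= 20580.

20580


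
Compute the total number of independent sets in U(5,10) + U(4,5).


For a direct sum, |I(M1+M2)| = |I(M1)| * |I(M2)|.
|I(U(5,10))| = sum C(10,k) for k=0..5 = 638.
|I(U(4,5))| = sum C(5,k) for k=0..4 = 31.
Total = 638 * 31 = 19778.

19778
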